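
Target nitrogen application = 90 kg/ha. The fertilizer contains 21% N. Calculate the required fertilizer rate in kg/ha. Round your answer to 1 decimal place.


Step 1: Fertilizer rate = target N / (N content / 100)
Step 2: Rate = 90 / (21 / 100)
Step 3: Rate = 90 / 0.21
Step 4: Rate = 428.6 kg/ha

428.6


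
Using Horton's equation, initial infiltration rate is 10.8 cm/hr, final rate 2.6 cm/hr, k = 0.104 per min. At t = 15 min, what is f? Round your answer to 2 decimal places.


Step 1: f = fc + (f0 - fc) * exp(-k * t)
Step 2: exp(-0.104 * 15) = 0.210136
Step 3: f = 2.6 + (10.8 - 2.6) * 0.210136
Step 4: f = 2.6 + 8.2 * 0.210136
Step 5: f = 4.32 cm/hr

4.32


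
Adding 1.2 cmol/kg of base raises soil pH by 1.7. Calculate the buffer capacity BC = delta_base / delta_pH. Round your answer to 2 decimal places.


Step 1: BC = change in base / change in pH
Step 2: BC = 1.2 / 1.7
Step 3: BC = 0.71 cmol/(kg*pH unit)

0.71


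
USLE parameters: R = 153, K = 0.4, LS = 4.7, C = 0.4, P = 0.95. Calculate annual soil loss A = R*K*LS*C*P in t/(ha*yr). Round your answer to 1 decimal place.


Step 1: A = R * K * LS * C * P
Step 2: R * K = 153 * 0.4 = 61.2
Step 3: (R*K) * LS = 61.2 * 4.7 = 287.64
Step 4: * C * P = 287.64 * 0.4 * 0.95 = 109.3
Step 5: A = 109.3 t/(ha*yr)

109.3


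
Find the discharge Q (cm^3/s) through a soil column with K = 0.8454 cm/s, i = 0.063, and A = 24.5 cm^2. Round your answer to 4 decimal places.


Step 1: Apply Darcy's law: Q = K * i * A
Step 2: Q = 0.8454 * 0.063 * 24.5
Step 3: Q = 1.3049 cm^3/s

1.3049


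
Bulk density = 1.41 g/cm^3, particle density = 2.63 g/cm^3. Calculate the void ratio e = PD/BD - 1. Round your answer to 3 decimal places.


Step 1: e = PD / BD - 1
Step 2: e = 2.63 / 1.41 - 1
Step 3: e = 1.86525 - 1
Step 4: e = 0.865

0.865


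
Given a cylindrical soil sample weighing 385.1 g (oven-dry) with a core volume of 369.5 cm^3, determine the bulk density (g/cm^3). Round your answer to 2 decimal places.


Step 1: Identify the formula: BD = dry mass / volume
Step 2: Substitute values: BD = 385.1 / 369.5
Step 3: BD = 1.04 g/cm^3

1.04


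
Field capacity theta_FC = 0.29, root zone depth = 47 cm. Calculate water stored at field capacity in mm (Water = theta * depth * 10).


Step 1: Water (mm) = theta_FC * depth (cm) * 10
Step 2: Water = 0.29 * 47 * 10
Step 3: Water = 136.3 mm

136.3


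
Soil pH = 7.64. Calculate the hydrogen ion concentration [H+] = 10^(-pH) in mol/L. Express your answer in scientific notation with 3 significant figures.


Step 1: [H+] = 10^(-pH)
Step 2: [H+] = 10^(-7.64)
Step 3: [H+] = 2.29e-08 mol/L

2.29e-08


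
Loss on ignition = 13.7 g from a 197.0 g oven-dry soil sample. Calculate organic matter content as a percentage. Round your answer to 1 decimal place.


Step 1: OM% = 100 * LOI / sample mass
Step 2: OM = 100 * 13.7 / 197.0
Step 3: OM = 7.0%

7.0


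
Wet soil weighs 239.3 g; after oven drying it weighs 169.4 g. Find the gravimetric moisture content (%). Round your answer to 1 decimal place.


Step 1: Water mass = wet - dry = 239.3 - 169.4 = 69.9 g
Step 2: w = 100 * water mass / dry mass
Step 3: w = 100 * 69.9 / 169.4 = 41.3%

41.3


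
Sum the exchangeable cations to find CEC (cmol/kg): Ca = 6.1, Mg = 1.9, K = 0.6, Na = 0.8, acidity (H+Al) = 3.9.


Step 1: CEC = Ca + Mg + K + Na + (H+Al)
Step 2: CEC = 6.1 + 1.9 + 0.6 + 0.8 + 3.9
Step 3: CEC = 13.3 cmol/kg

13.3


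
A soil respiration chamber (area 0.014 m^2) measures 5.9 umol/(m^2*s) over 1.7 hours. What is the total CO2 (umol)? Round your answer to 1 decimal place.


Step 1: Convert time to seconds: 1.7 hr * 3600 = 6120.0 s
Step 2: Total = flux * area * time_s
Step 3: Total = 5.9 * 0.014 * 6120.0
Step 4: Total = 505.5 umol

505.5


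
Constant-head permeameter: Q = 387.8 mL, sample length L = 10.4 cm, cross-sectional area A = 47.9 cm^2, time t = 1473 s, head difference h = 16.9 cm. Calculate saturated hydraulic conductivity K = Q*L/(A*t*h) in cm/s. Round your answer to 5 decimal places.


Step 1: K = Q * L / (A * t * h)
Step 2: Numerator = 387.8 * 10.4 = 4033.12
Step 3: Denominator = 47.9 * 1473 * 16.9 = 1192408.23
Step 4: K = 4033.12 / 1192408.23 = 0.00338 cm/s

0.00338


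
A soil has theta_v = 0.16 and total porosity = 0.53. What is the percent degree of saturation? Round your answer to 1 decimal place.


Step 1: S = 100 * theta_v / n
Step 2: S = 100 * 0.16 / 0.53
Step 3: S = 30.2%

30.2


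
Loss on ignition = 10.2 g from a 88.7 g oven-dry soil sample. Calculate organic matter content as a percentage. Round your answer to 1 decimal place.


Step 1: OM% = 100 * LOI / sample mass
Step 2: OM = 100 * 10.2 / 88.7
Step 3: OM = 11.5%

11.5


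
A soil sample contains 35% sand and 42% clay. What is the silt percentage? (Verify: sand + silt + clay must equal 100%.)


Step 1: sand + silt + clay = 100%
Step 2: silt = 100 - sand - clay
Step 3: silt = 100 - 35 - 42
Step 4: silt = 23%

23


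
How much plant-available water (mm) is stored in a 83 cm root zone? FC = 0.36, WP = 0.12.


Step 1: Available water = (FC - WP) * depth * 10
Step 2: AW = (0.36 - 0.12) * 83 * 10
Step 3: AW = 0.24 * 83 * 10
Step 4: AW = 199.2 mm

199.2


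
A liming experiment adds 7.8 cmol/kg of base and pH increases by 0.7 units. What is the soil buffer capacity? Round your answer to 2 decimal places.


Step 1: BC = change in base / change in pH
Step 2: BC = 7.8 / 0.7
Step 3: BC = 11.14 cmol/(kg*pH unit)

11.14


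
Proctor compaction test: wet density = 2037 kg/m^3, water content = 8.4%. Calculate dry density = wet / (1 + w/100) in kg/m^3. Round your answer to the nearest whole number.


Step 1: Dry density = wet density / (1 + w/100)
Step 2: Dry density = 2037 / (1 + 8.4/100)
Step 3: Dry density = 2037 / 1.084
Step 4: Dry density = 1879 kg/m^3

1879


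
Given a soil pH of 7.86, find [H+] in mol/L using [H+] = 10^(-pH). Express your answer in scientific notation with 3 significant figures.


Step 1: [H+] = 10^(-pH)
Step 2: [H+] = 10^(-7.86)
Step 3: [H+] = 1.38e-08 mol/L

1.38e-08


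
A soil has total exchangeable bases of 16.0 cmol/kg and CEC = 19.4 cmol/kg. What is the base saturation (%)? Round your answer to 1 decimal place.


Step 1: BS = 100 * (sum of bases) / CEC
Step 2: BS = 100 * 16.0 / 19.4
Step 3: BS = 82.5%

82.5


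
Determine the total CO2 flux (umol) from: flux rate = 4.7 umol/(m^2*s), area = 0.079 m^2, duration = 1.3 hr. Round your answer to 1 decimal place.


Step 1: Convert time to seconds: 1.3 hr * 3600 = 4680.0 s
Step 2: Total = flux * area * time_s
Step 3: Total = 4.7 * 0.079 * 4680.0
Step 4: Total = 1737.7 umol

1737.7


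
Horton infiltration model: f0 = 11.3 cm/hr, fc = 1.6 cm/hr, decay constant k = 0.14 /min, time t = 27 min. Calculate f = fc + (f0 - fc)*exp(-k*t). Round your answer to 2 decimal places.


Step 1: f = fc + (f0 - fc) * exp(-k * t)
Step 2: exp(-0.14 * 27) = 0.022823
Step 3: f = 1.6 + (11.3 - 1.6) * 0.022823
Step 4: f = 1.6 + 9.7 * 0.022823
Step 5: f = 1.82 cm/hr

1.82


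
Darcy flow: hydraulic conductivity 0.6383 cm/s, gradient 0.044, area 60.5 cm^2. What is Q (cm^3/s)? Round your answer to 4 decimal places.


Step 1: Apply Darcy's law: Q = K * i * A
Step 2: Q = 0.6383 * 0.044 * 60.5
Step 3: Q = 1.6992 cm^3/s

1.6992


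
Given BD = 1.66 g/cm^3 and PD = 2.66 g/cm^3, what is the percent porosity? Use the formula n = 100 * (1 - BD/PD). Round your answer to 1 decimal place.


Step 1: Formula: n = 100 * (1 - BD / PD)
Step 2: n = 100 * (1 - 1.66 / 2.66)
Step 3: n = 100 * (1 - 0.62406)
Step 4: n = 37.6%

37.6


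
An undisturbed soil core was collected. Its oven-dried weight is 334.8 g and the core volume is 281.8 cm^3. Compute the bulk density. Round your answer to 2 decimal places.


Step 1: Identify the formula: BD = dry mass / volume
Step 2: Substitute values: BD = 334.8 / 281.8
Step 3: BD = 1.19 g/cm^3

1.19


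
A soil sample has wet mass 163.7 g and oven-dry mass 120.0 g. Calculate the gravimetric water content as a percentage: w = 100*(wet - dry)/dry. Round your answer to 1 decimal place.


Step 1: Water mass = wet - dry = 163.7 - 120.0 = 43.7 g
Step 2: w = 100 * water mass / dry mass
Step 3: w = 100 * 43.7 / 120.0 = 36.4%

36.4


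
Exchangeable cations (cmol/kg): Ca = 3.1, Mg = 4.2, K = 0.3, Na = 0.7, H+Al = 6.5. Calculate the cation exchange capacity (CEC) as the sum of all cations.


Step 1: CEC = Ca + Mg + K + Na + (H+Al)
Step 2: CEC = 3.1 + 4.2 + 0.3 + 0.7 + 6.5
Step 3: CEC = 14.8 cmol/kg

14.8


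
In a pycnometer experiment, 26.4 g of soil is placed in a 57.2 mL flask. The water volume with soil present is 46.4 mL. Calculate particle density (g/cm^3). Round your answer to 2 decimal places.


Step 1: Volume of solids = flask volume - water volume with soil
Step 2: V_solids = 57.2 - 46.4 = 10.8 mL
Step 3: Particle density = mass / V_solids = 26.4 / 10.8 = 2.44 g/cm^3

2.44


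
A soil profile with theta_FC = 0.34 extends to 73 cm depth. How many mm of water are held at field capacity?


Step 1: Water (mm) = theta_FC * depth (cm) * 10
Step 2: Water = 0.34 * 73 * 10
Step 3: Water = 248.2 mm

248.2


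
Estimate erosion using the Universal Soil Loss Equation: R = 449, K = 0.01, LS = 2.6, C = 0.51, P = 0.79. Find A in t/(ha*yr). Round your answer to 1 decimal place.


Step 1: A = R * K * LS * C * P
Step 2: R * K = 449 * 0.01 = 4.49
Step 3: (R*K) * LS = 4.49 * 2.6 = 11.674
Step 4: * C * P = 11.674 * 0.51 * 0.79 = 4.7
Step 5: A = 4.7 t/(ha*yr)

4.7


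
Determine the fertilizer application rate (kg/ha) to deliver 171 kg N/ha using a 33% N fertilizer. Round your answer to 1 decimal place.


Step 1: Fertilizer rate = target N / (N content / 100)
Step 2: Rate = 171 / (33 / 100)
Step 3: Rate = 171 / 0.33
Step 4: Rate = 518.2 kg/ha

518.2


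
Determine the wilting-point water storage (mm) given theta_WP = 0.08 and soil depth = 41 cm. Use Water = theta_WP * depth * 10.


Step 1: Water (mm) = theta_WP * depth * 10
Step 2: Water = 0.08 * 41 * 10
Step 3: Water = 32.8 mm

32.8


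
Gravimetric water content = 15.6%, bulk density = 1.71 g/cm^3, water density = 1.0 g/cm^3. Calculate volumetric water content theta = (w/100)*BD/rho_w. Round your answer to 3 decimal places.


Step 1: theta = (w / 100) * BD / rho_w
Step 2: theta = (15.6 / 100) * 1.71 / 1.0
Step 3: theta = 0.156 * 1.71
Step 4: theta = 0.267

0.267


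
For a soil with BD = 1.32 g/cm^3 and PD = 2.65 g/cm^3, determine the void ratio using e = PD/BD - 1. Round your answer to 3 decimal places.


Step 1: e = PD / BD - 1
Step 2: e = 2.65 / 1.32 - 1
Step 3: e = 2.00758 - 1
Step 4: e = 1.008

1.008


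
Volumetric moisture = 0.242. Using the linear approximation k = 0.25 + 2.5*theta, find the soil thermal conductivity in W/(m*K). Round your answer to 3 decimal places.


Step 1: k = 0.25 + 2.5 * theta
Step 2: k = 0.25 + 2.5 * 0.242
Step 3: k = 0.25 + 0.605
Step 4: k = 0.855 W/(m*K)

0.855


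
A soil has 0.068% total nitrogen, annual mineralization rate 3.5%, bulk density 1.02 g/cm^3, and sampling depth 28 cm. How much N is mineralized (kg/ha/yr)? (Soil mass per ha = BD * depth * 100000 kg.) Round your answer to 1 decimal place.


Step 1: Soil mass per ha = BD * depth * 100000 = 1.02 * 28 * 100000 = 2856000 kg
Step 2: Total N pool = soil mass * N%/100 = 2856000 * 0.068/100 = 1942.08 kg/ha
Step 3: N mineralized = N pool * rate%/100 = 1942.08 * 3.5/100 = 68.0 kg/ha/yr

68.0


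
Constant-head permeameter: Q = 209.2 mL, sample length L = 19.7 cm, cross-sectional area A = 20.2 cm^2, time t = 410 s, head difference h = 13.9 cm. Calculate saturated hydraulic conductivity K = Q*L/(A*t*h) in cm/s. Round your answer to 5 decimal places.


Step 1: K = Q * L / (A * t * h)
Step 2: Numerator = 209.2 * 19.7 = 4121.24
Step 3: Denominator = 20.2 * 410 * 13.9 = 115119.8
Step 4: K = 4121.24 / 115119.8 = 0.0358 cm/s

0.0358


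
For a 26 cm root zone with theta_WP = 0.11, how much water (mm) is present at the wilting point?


Step 1: Water (mm) = theta_WP * depth * 10
Step 2: Water = 0.11 * 26 * 10
Step 3: Water = 28.6 mm

28.6


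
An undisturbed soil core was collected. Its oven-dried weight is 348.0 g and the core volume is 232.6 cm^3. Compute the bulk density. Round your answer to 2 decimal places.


Step 1: Identify the formula: BD = dry mass / volume
Step 2: Substitute values: BD = 348.0 / 232.6
Step 3: BD = 1.5 g/cm^3

1.5


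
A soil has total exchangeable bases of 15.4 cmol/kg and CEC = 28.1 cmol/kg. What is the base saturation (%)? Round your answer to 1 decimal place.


Step 1: BS = 100 * (sum of bases) / CEC
Step 2: BS = 100 * 15.4 / 28.1
Step 3: BS = 54.8%

54.8


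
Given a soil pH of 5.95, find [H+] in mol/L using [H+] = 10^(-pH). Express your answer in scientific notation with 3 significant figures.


Step 1: [H+] = 10^(-pH)
Step 2: [H+] = 10^(-5.95)
Step 3: [H+] = 1.12e-06 mol/L

1.12e-06


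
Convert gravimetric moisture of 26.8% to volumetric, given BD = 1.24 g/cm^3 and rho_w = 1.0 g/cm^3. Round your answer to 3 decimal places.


Step 1: theta = (w / 100) * BD / rho_w
Step 2: theta = (26.8 / 100) * 1.24 / 1.0
Step 3: theta = 0.268 * 1.24
Step 4: theta = 0.332

0.332


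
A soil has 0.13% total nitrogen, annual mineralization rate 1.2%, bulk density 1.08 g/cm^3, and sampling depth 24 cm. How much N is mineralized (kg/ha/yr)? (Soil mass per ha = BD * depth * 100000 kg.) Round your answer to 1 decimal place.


Step 1: Soil mass per ha = BD * depth * 100000 = 1.08 * 24 * 100000 = 2592000 kg
Step 2: Total N pool = soil mass * N%/100 = 2592000 * 0.13/100 = 3369.6 kg/ha
Step 3: N mineralized = N pool * rate%/100 = 3369.6 * 1.2/100 = 40.4 kg/ha/yr

40.4


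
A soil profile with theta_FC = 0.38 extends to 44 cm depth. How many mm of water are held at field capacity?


Step 1: Water (mm) = theta_FC * depth (cm) * 10
Step 2: Water = 0.38 * 44 * 10
Step 3: Water = 167.2 mm

167.2


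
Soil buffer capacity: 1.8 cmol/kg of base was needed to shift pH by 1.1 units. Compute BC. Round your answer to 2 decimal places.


Step 1: BC = change in base / change in pH
Step 2: BC = 1.8 / 1.1
Step 3: BC = 1.64 cmol/(kg*pH unit)

1.64


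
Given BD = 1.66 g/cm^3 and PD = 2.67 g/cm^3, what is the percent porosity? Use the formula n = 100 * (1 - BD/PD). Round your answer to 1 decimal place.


Step 1: Formula: n = 100 * (1 - BD / PD)
Step 2: n = 100 * (1 - 1.66 / 2.67)
Step 3: n = 100 * (1 - 0.62172)
Step 4: n = 37.8%

37.8


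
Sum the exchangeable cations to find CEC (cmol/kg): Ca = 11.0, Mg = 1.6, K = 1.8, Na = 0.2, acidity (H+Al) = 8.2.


Step 1: CEC = Ca + Mg + K + Na + (H+Al)
Step 2: CEC = 11.0 + 1.6 + 1.8 + 0.2 + 8.2
Step 3: CEC = 22.8 cmol/kg

22.8


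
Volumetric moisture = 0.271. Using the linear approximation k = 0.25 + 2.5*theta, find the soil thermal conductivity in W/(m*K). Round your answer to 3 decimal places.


Step 1: k = 0.25 + 2.5 * theta
Step 2: k = 0.25 + 2.5 * 0.271
Step 3: k = 0.25 + 0.678
Step 4: k = 0.928 W/(m*K)

0.928


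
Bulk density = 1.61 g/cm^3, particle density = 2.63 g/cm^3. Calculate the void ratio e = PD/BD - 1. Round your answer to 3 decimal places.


Step 1: e = PD / BD - 1
Step 2: e = 2.63 / 1.61 - 1
Step 3: e = 1.63354 - 1
Step 4: e = 0.634

0.634


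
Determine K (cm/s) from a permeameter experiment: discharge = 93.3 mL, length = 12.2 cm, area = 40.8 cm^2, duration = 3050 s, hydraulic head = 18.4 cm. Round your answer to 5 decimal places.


Step 1: K = Q * L / (A * t * h)
Step 2: Numerator = 93.3 * 12.2 = 1138.26
Step 3: Denominator = 40.8 * 3050 * 18.4 = 2289696.0
Step 4: K = 1138.26 / 2289696.0 = 0.0005 cm/s

0.0005


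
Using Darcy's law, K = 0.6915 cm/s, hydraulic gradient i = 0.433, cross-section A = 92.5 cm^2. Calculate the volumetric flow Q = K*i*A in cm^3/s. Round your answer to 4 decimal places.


Step 1: Apply Darcy's law: Q = K * i * A
Step 2: Q = 0.6915 * 0.433 * 92.5
Step 3: Q = 27.6963 cm^3/s

27.6963


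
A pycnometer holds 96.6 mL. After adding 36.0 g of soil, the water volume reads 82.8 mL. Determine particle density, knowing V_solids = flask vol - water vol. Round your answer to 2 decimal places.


Step 1: Volume of solids = flask volume - water volume with soil
Step 2: V_solids = 96.6 - 82.8 = 13.8 mL
Step 3: Particle density = mass / V_solids = 36.0 / 13.8 = 2.61 g/cm^3

2.61


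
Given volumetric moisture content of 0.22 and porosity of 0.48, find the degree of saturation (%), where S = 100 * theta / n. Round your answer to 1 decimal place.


Step 1: S = 100 * theta_v / n
Step 2: S = 100 * 0.22 / 0.48
Step 3: S = 45.8%

45.8


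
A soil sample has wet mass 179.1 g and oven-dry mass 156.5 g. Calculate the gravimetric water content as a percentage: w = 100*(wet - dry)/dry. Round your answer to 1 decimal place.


Step 1: Water mass = wet - dry = 179.1 - 156.5 = 22.6 g
Step 2: w = 100 * water mass / dry mass
Step 3: w = 100 * 22.6 / 156.5 = 14.4%

14.4


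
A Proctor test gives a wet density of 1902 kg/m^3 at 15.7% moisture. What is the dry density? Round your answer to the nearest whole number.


Step 1: Dry density = wet density / (1 + w/100)
Step 2: Dry density = 1902 / (1 + 15.7/100)
Step 3: Dry density = 1902 / 1.157
Step 4: Dry density = 1644 kg/m^3

1644


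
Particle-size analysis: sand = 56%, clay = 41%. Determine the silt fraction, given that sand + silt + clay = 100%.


Step 1: sand + silt + clay = 100%
Step 2: silt = 100 - sand - clay
Step 3: silt = 100 - 56 - 41
Step 4: silt = 3%

3


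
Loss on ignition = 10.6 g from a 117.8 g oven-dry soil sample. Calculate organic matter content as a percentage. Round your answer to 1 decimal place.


Step 1: OM% = 100 * LOI / sample mass
Step 2: OM = 100 * 10.6 / 117.8
Step 3: OM = 9.0%

9.0


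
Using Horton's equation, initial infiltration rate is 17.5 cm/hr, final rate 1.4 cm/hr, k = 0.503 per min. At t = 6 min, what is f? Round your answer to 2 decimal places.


Step 1: f = fc + (f0 - fc) * exp(-k * t)
Step 2: exp(-0.503 * 6) = 0.048899
Step 3: f = 1.4 + (17.5 - 1.4) * 0.048899
Step 4: f = 1.4 + 16.1 * 0.048899
Step 5: f = 2.19 cm/hr

2.19


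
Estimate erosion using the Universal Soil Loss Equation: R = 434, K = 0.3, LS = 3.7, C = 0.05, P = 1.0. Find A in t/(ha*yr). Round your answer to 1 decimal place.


Step 1: A = R * K * LS * C * P
Step 2: R * K = 434 * 0.3 = 130.2
Step 3: (R*K) * LS = 130.2 * 3.7 = 481.74
Step 4: * C * P = 481.74 * 0.05 * 1.0 = 24.1
Step 5: A = 24.1 t/(ha*yr)

24.1


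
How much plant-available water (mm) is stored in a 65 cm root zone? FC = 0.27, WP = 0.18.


Step 1: Available water = (FC - WP) * depth * 10
Step 2: AW = (0.27 - 0.18) * 65 * 10
Step 3: AW = 0.09 * 65 * 10
Step 4: AW = 58.5 mm

58.5


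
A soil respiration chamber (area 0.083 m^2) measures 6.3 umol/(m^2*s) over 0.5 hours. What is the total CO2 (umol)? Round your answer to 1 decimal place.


Step 1: Convert time to seconds: 0.5 hr * 3600 = 1800.0 s
Step 2: Total = flux * area * time_s
Step 3: Total = 6.3 * 0.083 * 1800.0
Step 4: Total = 941.2 umol

941.2


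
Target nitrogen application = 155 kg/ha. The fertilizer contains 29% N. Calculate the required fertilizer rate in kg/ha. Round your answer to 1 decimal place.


Step 1: Fertilizer rate = target N / (N content / 100)
Step 2: Rate = 155 / (29 / 100)
Step 3: Rate = 155 / 0.29
Step 4: Rate = 534.5 kg/ha

534.5


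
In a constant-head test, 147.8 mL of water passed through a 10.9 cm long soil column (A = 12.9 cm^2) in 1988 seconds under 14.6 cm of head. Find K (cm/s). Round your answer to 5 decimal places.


Step 1: K = Q * L / (A * t * h)
Step 2: Numerator = 147.8 * 10.9 = 1611.02
Step 3: Denominator = 12.9 * 1988 * 14.6 = 374419.92
Step 4: K = 1611.02 / 374419.92 = 0.0043 cm/s

0.0043


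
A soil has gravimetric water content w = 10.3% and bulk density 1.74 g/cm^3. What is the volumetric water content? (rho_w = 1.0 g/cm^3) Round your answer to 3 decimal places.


Step 1: theta = (w / 100) * BD / rho_w
Step 2: theta = (10.3 / 100) * 1.74 / 1.0
Step 3: theta = 0.103 * 1.74
Step 4: theta = 0.179

0.179


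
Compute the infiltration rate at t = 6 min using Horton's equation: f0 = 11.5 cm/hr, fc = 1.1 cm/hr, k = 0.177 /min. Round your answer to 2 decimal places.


Step 1: f = fc + (f0 - fc) * exp(-k * t)
Step 2: exp(-0.177 * 6) = 0.345764
Step 3: f = 1.1 + (11.5 - 1.1) * 0.345764
Step 4: f = 1.1 + 10.4 * 0.345764
Step 5: f = 4.7 cm/hr

4.7


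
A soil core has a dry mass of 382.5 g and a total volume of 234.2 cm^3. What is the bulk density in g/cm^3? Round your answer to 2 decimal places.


Step 1: Identify the formula: BD = dry mass / volume
Step 2: Substitute values: BD = 382.5 / 234.2
Step 3: BD = 1.63 g/cm^3

1.63


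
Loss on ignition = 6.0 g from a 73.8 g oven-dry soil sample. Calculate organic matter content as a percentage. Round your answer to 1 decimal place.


Step 1: OM% = 100 * LOI / sample mass
Step 2: OM = 100 * 6.0 / 73.8
Step 3: OM = 8.1%

8.1


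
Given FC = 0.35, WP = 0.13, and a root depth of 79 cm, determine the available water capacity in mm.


Step 1: Available water = (FC - WP) * depth * 10
Step 2: AW = (0.35 - 0.13) * 79 * 10
Step 3: AW = 0.22 * 79 * 10
Step 4: AW = 173.8 mm

173.8


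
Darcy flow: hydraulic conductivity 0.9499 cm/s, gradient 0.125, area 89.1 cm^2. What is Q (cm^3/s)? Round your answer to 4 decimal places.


Step 1: Apply Darcy's law: Q = K * i * A
Step 2: Q = 0.9499 * 0.125 * 89.1
Step 3: Q = 10.5795 cm^3/s

10.5795


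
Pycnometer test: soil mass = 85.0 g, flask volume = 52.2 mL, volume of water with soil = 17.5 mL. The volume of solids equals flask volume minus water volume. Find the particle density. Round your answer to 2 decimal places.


Step 1: Volume of solids = flask volume - water volume with soil
Step 2: V_solids = 52.2 - 17.5 = 34.7 mL
Step 3: Particle density = mass / V_solids = 85.0 / 34.7 = 2.45 g/cm^3

2.45


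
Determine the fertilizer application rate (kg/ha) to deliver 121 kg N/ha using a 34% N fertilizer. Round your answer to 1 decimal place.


Step 1: Fertilizer rate = target N / (N content / 100)
Step 2: Rate = 121 / (34 / 100)
Step 3: Rate = 121 / 0.34
Step 4: Rate = 355.9 kg/ha

355.9


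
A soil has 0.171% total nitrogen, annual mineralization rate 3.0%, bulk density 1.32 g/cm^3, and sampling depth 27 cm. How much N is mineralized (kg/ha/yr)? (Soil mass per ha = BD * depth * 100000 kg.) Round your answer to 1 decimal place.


Step 1: Soil mass per ha = BD * depth * 100000 = 1.32 * 27 * 100000 = 3564000 kg
Step 2: Total N pool = soil mass * N%/100 = 3564000 * 0.171/100 = 6094.44 kg/ha
Step 3: N mineralized = N pool * rate%/100 = 6094.44 * 3.0/100 = 182.8 kg/ha/yr

182.8


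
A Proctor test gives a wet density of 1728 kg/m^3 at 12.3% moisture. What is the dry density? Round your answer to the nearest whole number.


Step 1: Dry density = wet density / (1 + w/100)
Step 2: Dry density = 1728 / (1 + 12.3/100)
Step 3: Dry density = 1728 / 1.123
Step 4: Dry density = 1539 kg/m^3

1539


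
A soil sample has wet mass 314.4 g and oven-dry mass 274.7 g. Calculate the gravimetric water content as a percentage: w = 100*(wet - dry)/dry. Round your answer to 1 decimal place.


Step 1: Water mass = wet - dry = 314.4 - 274.7 = 39.7 g
Step 2: w = 100 * water mass / dry mass
Step 3: w = 100 * 39.7 / 274.7 = 14.5%

14.5


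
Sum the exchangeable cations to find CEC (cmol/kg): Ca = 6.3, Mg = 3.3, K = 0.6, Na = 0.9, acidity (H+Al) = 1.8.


Step 1: CEC = Ca + Mg + K + Na + (H+Al)
Step 2: CEC = 6.3 + 3.3 + 0.6 + 0.9 + 1.8
Step 3: CEC = 12.9 cmol/kg

12.9


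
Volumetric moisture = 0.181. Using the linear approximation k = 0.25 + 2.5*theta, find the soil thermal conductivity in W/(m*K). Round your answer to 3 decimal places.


Step 1: k = 0.25 + 2.5 * theta
Step 2: k = 0.25 + 2.5 * 0.181
Step 3: k = 0.25 + 0.453
Step 4: k = 0.703 W/(m*K)

0.703


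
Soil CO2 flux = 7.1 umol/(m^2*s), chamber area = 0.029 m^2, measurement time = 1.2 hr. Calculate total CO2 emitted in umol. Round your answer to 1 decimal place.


Step 1: Convert time to seconds: 1.2 hr * 3600 = 4320.0 s
Step 2: Total = flux * area * time_s
Step 3: Total = 7.1 * 0.029 * 4320.0
Step 4: Total = 889.5 umol

889.5


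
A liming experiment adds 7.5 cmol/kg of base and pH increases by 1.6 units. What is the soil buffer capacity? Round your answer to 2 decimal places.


Step 1: BC = change in base / change in pH
Step 2: BC = 7.5 / 1.6
Step 3: BC = 4.69 cmol/(kg*pH unit)

4.69


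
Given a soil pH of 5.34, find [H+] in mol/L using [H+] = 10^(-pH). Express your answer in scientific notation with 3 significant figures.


Step 1: [H+] = 10^(-pH)
Step 2: [H+] = 10^(-5.34)
Step 3: [H+] = 4.57e-06 mol/L

4.57e-06


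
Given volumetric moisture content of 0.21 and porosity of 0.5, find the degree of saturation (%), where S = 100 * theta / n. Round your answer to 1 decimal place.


Step 1: S = 100 * theta_v / n
Step 2: S = 100 * 0.21 / 0.5
Step 3: S = 42.0%

42.0


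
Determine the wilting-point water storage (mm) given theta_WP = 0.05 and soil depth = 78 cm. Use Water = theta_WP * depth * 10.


Step 1: Water (mm) = theta_WP * depth * 10
Step 2: Water = 0.05 * 78 * 10
Step 3: Water = 39.0 mm

39.0


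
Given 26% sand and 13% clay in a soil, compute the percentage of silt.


Step 1: sand + silt + clay = 100%
Step 2: silt = 100 - sand - clay
Step 3: silt = 100 - 26 - 13
Step 4: silt = 61%

61


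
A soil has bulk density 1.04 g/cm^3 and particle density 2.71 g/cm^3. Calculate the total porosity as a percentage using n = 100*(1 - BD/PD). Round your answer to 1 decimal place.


Step 1: Formula: n = 100 * (1 - BD / PD)
Step 2: n = 100 * (1 - 1.04 / 2.71)
Step 3: n = 100 * (1 - 0.38376)
Step 4: n = 61.6%

61.6


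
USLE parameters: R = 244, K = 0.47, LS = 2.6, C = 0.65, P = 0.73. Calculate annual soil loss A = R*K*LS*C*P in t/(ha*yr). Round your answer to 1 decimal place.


Step 1: A = R * K * LS * C * P
Step 2: R * K = 244 * 0.47 = 114.68
Step 3: (R*K) * LS = 114.68 * 2.6 = 298.168
Step 4: * C * P = 298.168 * 0.65 * 0.73 = 141.5
Step 5: A = 141.5 t/(ha*yr)

141.5


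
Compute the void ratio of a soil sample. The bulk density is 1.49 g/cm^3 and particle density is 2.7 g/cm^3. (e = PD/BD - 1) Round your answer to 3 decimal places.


Step 1: e = PD / BD - 1
Step 2: e = 2.7 / 1.49 - 1
Step 3: e = 1.81208 - 1
Step 4: e = 0.812

0.812


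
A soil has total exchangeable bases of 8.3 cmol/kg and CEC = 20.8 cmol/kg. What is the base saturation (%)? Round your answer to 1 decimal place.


Step 1: BS = 100 * (sum of bases) / CEC
Step 2: BS = 100 * 8.3 / 20.8
Step 3: BS = 39.9%

39.9


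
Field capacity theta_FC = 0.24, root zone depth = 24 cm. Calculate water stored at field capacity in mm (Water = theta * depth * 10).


Step 1: Water (mm) = theta_FC * depth (cm) * 10
Step 2: Water = 0.24 * 24 * 10
Step 3: Water = 57.6 mm

57.6


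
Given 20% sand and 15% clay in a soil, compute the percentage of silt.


Step 1: sand + silt + clay = 100%
Step 2: silt = 100 - sand - clay
Step 3: silt = 100 - 20 - 15
Step 4: silt = 65%

65


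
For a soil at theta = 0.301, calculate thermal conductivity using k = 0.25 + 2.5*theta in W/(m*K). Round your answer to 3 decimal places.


Step 1: k = 0.25 + 2.5 * theta
Step 2: k = 0.25 + 2.5 * 0.301
Step 3: k = 0.25 + 0.753
Step 4: k = 1.003 W/(m*K)

1.003


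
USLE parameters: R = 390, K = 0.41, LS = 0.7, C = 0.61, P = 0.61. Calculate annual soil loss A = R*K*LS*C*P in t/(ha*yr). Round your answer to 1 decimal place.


Step 1: A = R * K * LS * C * P
Step 2: R * K = 390 * 0.41 = 159.9
Step 3: (R*K) * LS = 159.9 * 0.7 = 111.93
Step 4: * C * P = 111.93 * 0.61 * 0.61 = 41.6
Step 5: A = 41.6 t/(ha*yr)

41.6


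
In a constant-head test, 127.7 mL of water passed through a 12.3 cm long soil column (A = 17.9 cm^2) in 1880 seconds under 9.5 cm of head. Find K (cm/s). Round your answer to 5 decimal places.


Step 1: K = Q * L / (A * t * h)
Step 2: Numerator = 127.7 * 12.3 = 1570.71
Step 3: Denominator = 17.9 * 1880 * 9.5 = 319694.0
Step 4: K = 1570.71 / 319694.0 = 0.00491 cm/s

0.00491


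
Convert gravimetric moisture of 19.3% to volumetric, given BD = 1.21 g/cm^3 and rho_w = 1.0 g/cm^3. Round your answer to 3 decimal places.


Step 1: theta = (w / 100) * BD / rho_w
Step 2: theta = (19.3 / 100) * 1.21 / 1.0
Step 3: theta = 0.193 * 1.21
Step 4: theta = 0.234

0.234


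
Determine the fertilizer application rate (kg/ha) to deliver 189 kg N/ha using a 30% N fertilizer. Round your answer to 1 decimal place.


Step 1: Fertilizer rate = target N / (N content / 100)
Step 2: Rate = 189 / (30 / 100)
Step 3: Rate = 189 / 0.3
Step 4: Rate = 630.0 kg/ha

630.0


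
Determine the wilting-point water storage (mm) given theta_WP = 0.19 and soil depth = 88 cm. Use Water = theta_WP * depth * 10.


Step 1: Water (mm) = theta_WP * depth * 10
Step 2: Water = 0.19 * 88 * 10
Step 3: Water = 167.2 mm

167.2


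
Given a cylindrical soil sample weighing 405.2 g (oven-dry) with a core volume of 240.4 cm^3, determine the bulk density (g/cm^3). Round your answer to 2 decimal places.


Step 1: Identify the formula: BD = dry mass / volume
Step 2: Substitute values: BD = 405.2 / 240.4
Step 3: BD = 1.69 g/cm^3

1.69


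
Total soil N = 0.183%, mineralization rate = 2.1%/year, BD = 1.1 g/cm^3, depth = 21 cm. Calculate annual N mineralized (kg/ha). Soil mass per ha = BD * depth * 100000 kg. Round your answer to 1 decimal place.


Step 1: Soil mass per ha = BD * depth * 100000 = 1.1 * 21 * 100000 = 2310000 kg
Step 2: Total N pool = soil mass * N%/100 = 2310000 * 0.183/100 = 4227.3 kg/ha
Step 3: N mineralized = N pool * rate%/100 = 4227.3 * 2.1/100 = 88.8 kg/ha/yr

88.8


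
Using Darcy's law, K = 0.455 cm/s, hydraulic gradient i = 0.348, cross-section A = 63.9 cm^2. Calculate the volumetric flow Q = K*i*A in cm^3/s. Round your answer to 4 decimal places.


Step 1: Apply Darcy's law: Q = K * i * A
Step 2: Q = 0.455 * 0.348 * 63.9
Step 3: Q = 10.1179 cm^3/s

10.1179


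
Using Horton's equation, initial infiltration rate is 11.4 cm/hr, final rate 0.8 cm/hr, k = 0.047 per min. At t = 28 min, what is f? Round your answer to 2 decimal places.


Step 1: f = fc + (f0 - fc) * exp(-k * t)
Step 2: exp(-0.047 * 28) = 0.268206
Step 3: f = 0.8 + (11.4 - 0.8) * 0.268206
Step 4: f = 0.8 + 10.6 * 0.268206
Step 5: f = 3.64 cm/hr

3.64


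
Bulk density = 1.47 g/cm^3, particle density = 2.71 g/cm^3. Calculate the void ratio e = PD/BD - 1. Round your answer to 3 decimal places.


Step 1: e = PD / BD - 1
Step 2: e = 2.71 / 1.47 - 1
Step 3: e = 1.84354 - 1
Step 4: e = 0.844

0.844


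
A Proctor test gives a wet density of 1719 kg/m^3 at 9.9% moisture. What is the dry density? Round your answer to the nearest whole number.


Step 1: Dry density = wet density / (1 + w/100)
Step 2: Dry density = 1719 / (1 + 9.9/100)
Step 3: Dry density = 1719 / 1.099
Step 4: Dry density = 1564 kg/m^3

1564


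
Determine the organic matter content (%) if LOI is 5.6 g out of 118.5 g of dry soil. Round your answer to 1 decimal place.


Step 1: OM% = 100 * LOI / sample mass
Step 2: OM = 100 * 5.6 / 118.5
Step 3: OM = 4.7%

4.7


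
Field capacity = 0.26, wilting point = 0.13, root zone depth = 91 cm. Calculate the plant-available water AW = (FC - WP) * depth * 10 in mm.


Step 1: Available water = (FC - WP) * depth * 10
Step 2: AW = (0.26 - 0.13) * 91 * 10
Step 3: AW = 0.13 * 91 * 10
Step 4: AW = 118.3 mm

118.3


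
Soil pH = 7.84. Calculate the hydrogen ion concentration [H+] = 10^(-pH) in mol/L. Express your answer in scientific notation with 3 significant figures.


Step 1: [H+] = 10^(-pH)
Step 2: [H+] = 10^(-7.84)
Step 3: [H+] = 1.45e-08 mol/L

1.45e-08


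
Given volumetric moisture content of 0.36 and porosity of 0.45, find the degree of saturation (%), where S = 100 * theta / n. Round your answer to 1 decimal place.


Step 1: S = 100 * theta_v / n
Step 2: S = 100 * 0.36 / 0.45
Step 3: S = 80.0%

80.0


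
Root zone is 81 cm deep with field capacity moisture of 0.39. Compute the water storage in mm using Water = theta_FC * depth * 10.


Step 1: Water (mm) = theta_FC * depth (cm) * 10
Step 2: Water = 0.39 * 81 * 10
Step 3: Water = 315.9 mm

315.9


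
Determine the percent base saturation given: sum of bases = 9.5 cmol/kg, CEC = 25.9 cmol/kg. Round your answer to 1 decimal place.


Step 1: BS = 100 * (sum of bases) / CEC
Step 2: BS = 100 * 9.5 / 25.9
Step 3: BS = 36.7%

36.7


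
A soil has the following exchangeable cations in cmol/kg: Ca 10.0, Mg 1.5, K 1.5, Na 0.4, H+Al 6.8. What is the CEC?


Step 1: CEC = Ca + Mg + K + Na + (H+Al)
Step 2: CEC = 10.0 + 1.5 + 1.5 + 0.4 + 6.8
Step 3: CEC = 20.2 cmol/kg

20.2


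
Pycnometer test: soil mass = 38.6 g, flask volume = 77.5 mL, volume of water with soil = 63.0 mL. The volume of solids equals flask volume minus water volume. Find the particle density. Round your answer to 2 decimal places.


Step 1: Volume of solids = flask volume - water volume with soil
Step 2: V_solids = 77.5 - 63.0 = 14.5 mL
Step 3: Particle density = mass / V_solids = 38.6 / 14.5 = 2.66 g/cm^3

2.66


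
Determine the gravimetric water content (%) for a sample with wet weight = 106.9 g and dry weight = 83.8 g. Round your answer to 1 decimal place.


Step 1: Water mass = wet - dry = 106.9 - 83.8 = 23.1 g
Step 2: w = 100 * water mass / dry mass
Step 3: w = 100 * 23.1 / 83.8 = 27.6%

27.6


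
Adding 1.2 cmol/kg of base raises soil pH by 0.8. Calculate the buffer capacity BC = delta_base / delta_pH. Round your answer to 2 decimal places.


Step 1: BC = change in base / change in pH
Step 2: BC = 1.2 / 0.8
Step 3: BC = 1.5 cmol/(kg*pH unit)

1.5


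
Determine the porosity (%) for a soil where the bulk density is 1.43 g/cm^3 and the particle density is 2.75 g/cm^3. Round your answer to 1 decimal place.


Step 1: Formula: n = 100 * (1 - BD / PD)
Step 2: n = 100 * (1 - 1.43 / 2.75)
Step 3: n = 100 * (1 - 0.52)
Step 4: n = 48.0%

48.0


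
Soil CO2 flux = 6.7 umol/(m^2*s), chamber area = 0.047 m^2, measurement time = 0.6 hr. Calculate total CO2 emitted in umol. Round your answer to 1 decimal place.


Step 1: Convert time to seconds: 0.6 hr * 3600 = 2160.0 s
Step 2: Total = flux * area * time_s
Step 3: Total = 6.7 * 0.047 * 2160.0
Step 4: Total = 680.2 umol

680.2


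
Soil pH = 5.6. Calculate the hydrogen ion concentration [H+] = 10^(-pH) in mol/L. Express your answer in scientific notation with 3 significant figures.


Step 1: [H+] = 10^(-pH)
Step 2: [H+] = 10^(-5.6)
Step 3: [H+] = 2.51e-06 mol/L

2.51e-06


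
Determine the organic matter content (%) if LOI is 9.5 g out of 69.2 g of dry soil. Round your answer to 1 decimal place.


Step 1: OM% = 100 * LOI / sample mass
Step 2: OM = 100 * 9.5 / 69.2
Step 3: OM = 13.7%

13.7


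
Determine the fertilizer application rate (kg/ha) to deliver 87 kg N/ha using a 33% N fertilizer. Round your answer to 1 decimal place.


Step 1: Fertilizer rate = target N / (N content / 100)
Step 2: Rate = 87 / (33 / 100)
Step 3: Rate = 87 / 0.33
Step 4: Rate = 263.6 kg/ha

263.6


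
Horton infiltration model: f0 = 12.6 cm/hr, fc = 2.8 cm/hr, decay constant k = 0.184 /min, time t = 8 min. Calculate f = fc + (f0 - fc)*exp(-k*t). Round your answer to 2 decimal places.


Step 1: f = fc + (f0 - fc) * exp(-k * t)
Step 2: exp(-0.184 * 8) = 0.229466
Step 3: f = 2.8 + (12.6 - 2.8) * 0.229466
Step 4: f = 2.8 + 9.8 * 0.229466
Step 5: f = 5.05 cm/hr

5.05


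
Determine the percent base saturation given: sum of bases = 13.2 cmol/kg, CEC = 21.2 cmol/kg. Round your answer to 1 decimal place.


Step 1: BS = 100 * (sum of bases) / CEC
Step 2: BS = 100 * 13.2 / 21.2
Step 3: BS = 62.3%

62.3


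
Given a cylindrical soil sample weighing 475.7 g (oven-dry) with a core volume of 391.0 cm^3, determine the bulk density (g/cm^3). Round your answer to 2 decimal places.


Step 1: Identify the formula: BD = dry mass / volume
Step 2: Substitute values: BD = 475.7 / 391.0
Step 3: BD = 1.22 g/cm^3

1.22


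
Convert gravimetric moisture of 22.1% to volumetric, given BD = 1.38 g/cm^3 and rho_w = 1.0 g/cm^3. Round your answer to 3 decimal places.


Step 1: theta = (w / 100) * BD / rho_w
Step 2: theta = (22.1 / 100) * 1.38 / 1.0
Step 3: theta = 0.221 * 1.38
Step 4: theta = 0.305

0.305


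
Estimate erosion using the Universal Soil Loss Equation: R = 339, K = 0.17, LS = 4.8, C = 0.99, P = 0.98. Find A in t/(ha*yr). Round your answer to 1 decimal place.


Step 1: A = R * K * LS * C * P
Step 2: R * K = 339 * 0.17 = 57.63
Step 3: (R*K) * LS = 57.63 * 4.8 = 276.624
Step 4: * C * P = 276.624 * 0.99 * 0.98 = 268.4
Step 5: A = 268.4 t/(ha*yr)

268.4


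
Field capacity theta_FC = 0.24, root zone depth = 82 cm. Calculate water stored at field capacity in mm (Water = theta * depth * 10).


Step 1: Water (mm) = theta_FC * depth (cm) * 10
Step 2: Water = 0.24 * 82 * 10
Step 3: Water = 196.8 mm

196.8


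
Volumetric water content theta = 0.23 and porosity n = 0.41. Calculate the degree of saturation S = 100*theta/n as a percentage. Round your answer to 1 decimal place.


Step 1: S = 100 * theta_v / n
Step 2: S = 100 * 0.23 / 0.41
Step 3: S = 56.1%

56.1


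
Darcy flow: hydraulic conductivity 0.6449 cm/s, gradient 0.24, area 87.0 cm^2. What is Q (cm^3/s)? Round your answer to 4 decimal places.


Step 1: Apply Darcy's law: Q = K * i * A
Step 2: Q = 0.6449 * 0.24 * 87.0
Step 3: Q = 13.4655 cm^3/s

13.4655


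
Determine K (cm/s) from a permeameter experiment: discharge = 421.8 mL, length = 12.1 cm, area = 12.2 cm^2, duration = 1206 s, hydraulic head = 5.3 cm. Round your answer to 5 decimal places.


Step 1: K = Q * L / (A * t * h)
Step 2: Numerator = 421.8 * 12.1 = 5103.78
Step 3: Denominator = 12.2 * 1206 * 5.3 = 77979.96
Step 4: K = 5103.78 / 77979.96 = 0.06545 cm/s

0.06545


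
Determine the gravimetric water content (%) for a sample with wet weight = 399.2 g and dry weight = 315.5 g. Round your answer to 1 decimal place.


Step 1: Water mass = wet - dry = 399.2 - 315.5 = 83.7 g
Step 2: w = 100 * water mass / dry mass
Step 3: w = 100 * 83.7 / 315.5 = 26.5%

26.5


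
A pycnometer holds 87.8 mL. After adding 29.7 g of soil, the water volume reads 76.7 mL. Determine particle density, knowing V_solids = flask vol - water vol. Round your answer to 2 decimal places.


Step 1: Volume of solids = flask volume - water volume with soil
Step 2: V_solids = 87.8 - 76.7 = 11.1 mL
Step 3: Particle density = mass / V_solids = 29.7 / 11.1 = 2.68 g/cm^3

2.68


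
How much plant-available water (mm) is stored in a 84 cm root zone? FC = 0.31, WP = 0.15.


Step 1: Available water = (FC - WP) * depth * 10
Step 2: AW = (0.31 - 0.15) * 84 * 10
Step 3: AW = 0.16 * 84 * 10
Step 4: AW = 134.4 mm

134.4


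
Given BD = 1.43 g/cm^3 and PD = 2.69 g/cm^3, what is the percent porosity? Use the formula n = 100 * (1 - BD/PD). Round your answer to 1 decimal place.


Step 1: Formula: n = 100 * (1 - BD / PD)
Step 2: n = 100 * (1 - 1.43 / 2.69)
Step 3: n = 100 * (1 - 0.5316)
Step 4: n = 46.8%

46.8


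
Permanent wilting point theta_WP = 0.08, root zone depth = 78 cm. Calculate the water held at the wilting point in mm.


Step 1: Water (mm) = theta_WP * depth * 10
Step 2: Water = 0.08 * 78 * 10
Step 3: Water = 62.4 mm

62.4


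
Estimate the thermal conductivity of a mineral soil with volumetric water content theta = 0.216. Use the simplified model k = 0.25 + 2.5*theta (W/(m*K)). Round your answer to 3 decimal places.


Step 1: k = 0.25 + 2.5 * theta
Step 2: k = 0.25 + 2.5 * 0.216
Step 3: k = 0.25 + 0.54
Step 4: k = 0.79 W/(m*K)

0.79


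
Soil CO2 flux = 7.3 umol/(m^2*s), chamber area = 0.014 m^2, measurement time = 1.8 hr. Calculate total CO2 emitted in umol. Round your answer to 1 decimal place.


Step 1: Convert time to seconds: 1.8 hr * 3600 = 6480.0 s
Step 2: Total = flux * area * time_s
Step 3: Total = 7.3 * 0.014 * 6480.0
Step 4: Total = 662.3 umol

662.3
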